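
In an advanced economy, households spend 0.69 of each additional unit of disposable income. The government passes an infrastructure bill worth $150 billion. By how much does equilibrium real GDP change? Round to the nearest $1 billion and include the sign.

Expenditure multiplier = 1/(1 − MPC) = 1/(1 − 0.69) = 1/0.31 ≈ 3.226.
ΔY = k × ΔG = (+$150 billion) / 0.31 ≈ +$484 billion.

+$484 billion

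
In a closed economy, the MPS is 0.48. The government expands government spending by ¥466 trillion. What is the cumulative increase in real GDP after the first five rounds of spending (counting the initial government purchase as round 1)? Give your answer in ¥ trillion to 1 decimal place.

¥933.9 trillion

MPC = 1 − MPS = 1 − 0.48 = 0.52.
Round 1 adds ΔG = ¥466 trillion; each later round is MPC = 0.52 times the previous.
After 5 rounds: 466 + 242.32 + 126.0064 + 65.523328 + 34.07213056 = ΔG·(1 − c^5)/(1 − c) = 466 × (1 − 0.0380204032)/0.48 ≈ ¥933.9 trillion.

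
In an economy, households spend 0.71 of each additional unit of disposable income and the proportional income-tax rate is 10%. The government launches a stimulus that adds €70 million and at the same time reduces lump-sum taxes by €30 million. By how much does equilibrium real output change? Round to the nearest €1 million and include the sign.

+€253 million

Expenditure multiplier = 1/(1 − c(1−t)) = 1/(1 − 0.71×0.9) = 1/0.361 ≈ 2.77.
ΔG contributes k·ΔG = (+€70 million) / 0.361 ≈ +€193.9 million.
ΔT of −€30 million changes first-round spending by −c·ΔT = +€21.3 million, contributing k·(−c·ΔT) = (+€21.3 million) / 0.361 ≈ +€59 million.
Net ΔY = k(ΔG − c·ΔT) = (+€91.3 million) / 0.361 ≈ +€253 million.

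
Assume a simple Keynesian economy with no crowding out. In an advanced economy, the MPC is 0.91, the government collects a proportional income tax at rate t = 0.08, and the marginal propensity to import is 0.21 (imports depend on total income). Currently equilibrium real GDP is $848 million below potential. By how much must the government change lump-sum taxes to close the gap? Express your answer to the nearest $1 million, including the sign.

Spending multiplier = 1/(1 − c(1−t) + m) = 1/(1 − 0.91×0.92 + 0.21) = 1/0.3728 ≈ 2.682.
Tax multiplier = −c·k = −0.91/0.3728 ≈ −2.441. Need ΔY = +$848 million, so ΔT = ΔY/(−c·k) = −(+$848 million) × 0.3728 / 0.91 ≈ −$347 million.
The government should cut lump-sum taxes by $347 million.

−$347 million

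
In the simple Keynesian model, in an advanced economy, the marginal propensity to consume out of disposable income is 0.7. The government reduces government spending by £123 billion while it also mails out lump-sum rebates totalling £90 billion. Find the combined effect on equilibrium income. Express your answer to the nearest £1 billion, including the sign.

−£200 billion

Expenditure multiplier = 1/(1 − MPC) = 1/(1 − 0.7) = 1/0.3 ≈ 3.333.
ΔG contributes k·ΔG = (−£123 billion) / 0.3 = −£410 billion.
ΔT of −£90 billion changes first-round spending by −c·ΔT = +£63 billion, contributing k·(−c·ΔT) = (+£63 billion) / 0.3 = +£210 billion.
Net ΔY = k(ΔG − c·ΔT) = (−£60 billion) / 0.3 = −£200 billion.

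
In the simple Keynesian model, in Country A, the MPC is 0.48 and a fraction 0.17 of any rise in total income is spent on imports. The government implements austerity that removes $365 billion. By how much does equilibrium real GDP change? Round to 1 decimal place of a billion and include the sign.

−$529.0 billion

Government-spending multiplier = 1/(1 − c + m) = 1/(1 − 0.48 + 0.17) = 1/0.69 ≈ 1.449.
ΔY = k × ΔG = (−$365 billion) / 0.69 ≈ −$529 billion.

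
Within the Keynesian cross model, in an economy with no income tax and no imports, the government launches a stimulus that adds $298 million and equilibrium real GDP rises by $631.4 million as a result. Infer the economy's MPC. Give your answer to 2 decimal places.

Implied spending multiplier k = ΔY/ΔG = 631.4/298 ≈ 2.1188.
Since k = 1/(1 − MPC), MPC = 1 − 1/k = 1 − ΔG/ΔY = 1 − 298/631.4 ≈ 0.53.

0.53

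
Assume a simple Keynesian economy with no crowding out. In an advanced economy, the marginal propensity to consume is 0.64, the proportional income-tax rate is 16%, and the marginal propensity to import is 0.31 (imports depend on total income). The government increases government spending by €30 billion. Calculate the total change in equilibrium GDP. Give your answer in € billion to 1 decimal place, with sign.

+€38.8 billion

Government-spending multiplier = 1/(1 − c(1−t) + m) = 1/(1 − 0.64×0.84 + 0.31) = 1/0.7724 ≈ 1.295.
ΔY = k × ΔG = (+€30 billion) / 0.7724 ≈ +€38.8 billion.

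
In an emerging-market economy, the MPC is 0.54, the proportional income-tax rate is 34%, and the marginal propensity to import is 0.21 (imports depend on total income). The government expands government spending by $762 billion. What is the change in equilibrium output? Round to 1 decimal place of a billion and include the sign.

Spending multiplier = 1/(1 − c(1−t) + m) = 1/(1 − 0.54×0.66 + 0.21) = 1/0.8536 ≈ 1.172.
ΔY = k × ΔG = (+$762 billion) / 0.8536 ≈ +$892.7 billion.

+$892.7 billion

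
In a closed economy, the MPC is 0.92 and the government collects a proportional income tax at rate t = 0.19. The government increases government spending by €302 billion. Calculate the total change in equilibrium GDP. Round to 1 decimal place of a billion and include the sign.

Expenditure multiplier = 1/(1 − c(1−t)) = 1/(1 − 0.92×0.81) = 1/0.2548 ≈ 3.925.
ΔY = k × ΔG = (+€302 billion) / 0.2548 ≈ +€1,185.2 billion.

+€1,185.2 billion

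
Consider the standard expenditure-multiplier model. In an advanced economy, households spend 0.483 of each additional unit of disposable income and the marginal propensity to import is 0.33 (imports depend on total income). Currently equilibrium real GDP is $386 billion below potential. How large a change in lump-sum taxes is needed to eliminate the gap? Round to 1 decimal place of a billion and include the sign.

−$676.9 billion

Spending multiplier = 1/(1 − c + m) = 1/(1 − 0.483 + 0.33) = 1/0.847 ≈ 1.181.
Tax multiplier = −c·k = −0.483/0.847 ≈ −0.57. Need ΔY = +$386 billion, so ΔT = ΔY/(−c·k) = −(+$386 billion) × 0.847 / 0.483 ≈ −$676.9 billion.
The government should cut lump-sum taxes by $676.9 billion.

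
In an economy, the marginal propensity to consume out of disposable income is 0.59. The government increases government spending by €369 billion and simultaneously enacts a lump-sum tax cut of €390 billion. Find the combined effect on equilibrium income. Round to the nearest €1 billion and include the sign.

Expenditure multiplier = 1/(1 − MPC) = 1/(1 − 0.59) = 1/0.41 ≈ 2.439.
ΔG contributes k·ΔG = (+€369 billion) / 0.41 = +€900 billion.
ΔT of −€390 billion changes first-round spending by −c·ΔT = +€230.1 billion, contributing k·(−c·ΔT) = (+€230.1 billion) / 0.41 ≈ +€561.2 billion.
Net ΔY = k(ΔG − c·ΔT) = (+€599.1 billion) / 0.41 ≈ +€1,461 billion.

+€1,461 billion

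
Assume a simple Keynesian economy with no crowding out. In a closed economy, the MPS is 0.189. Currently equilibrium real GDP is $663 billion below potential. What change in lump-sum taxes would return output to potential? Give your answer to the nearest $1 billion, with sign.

MPC = 1 − MPS = 1 − 0.189 = 0.811.
Spending multiplier = 1/(1 − MPC) = 1/(1 − 0.811) = 1/0.189 ≈ 5.291.
Tax multiplier = −c·k = −0.811/0.189 ≈ −4.291. Need ΔY = +$663 billion, so ΔT = ΔY/(−c·k) = −(+$663 billion) × 0.189 / 0.811 ≈ −$155 billion.
The government should cut lump-sum taxes by $155 billion.

−$155 billion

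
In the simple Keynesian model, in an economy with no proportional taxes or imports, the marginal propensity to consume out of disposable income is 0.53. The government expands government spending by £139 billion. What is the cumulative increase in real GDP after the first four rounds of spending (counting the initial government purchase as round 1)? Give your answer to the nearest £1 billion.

£272 billion

Round 1 adds ΔG = £139 billion; each later round is MPC = 0.53 times the previous.
After 4 rounds: 139 + 73.67 + 39.0451 + 20.693903 = ΔG·(1 − c^4)/(1 − c) = 139 × (1 − 0.07890481)/0.47 ≈ £272 billion.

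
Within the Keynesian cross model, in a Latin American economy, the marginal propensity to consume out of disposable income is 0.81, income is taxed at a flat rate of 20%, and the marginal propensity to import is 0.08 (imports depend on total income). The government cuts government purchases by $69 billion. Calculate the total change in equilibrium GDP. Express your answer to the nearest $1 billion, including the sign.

Expenditure multiplier = 1/(1 − c(1−t) + m) = 1/(1 − 0.81×0.8 + 0.08) = 1/0.432 ≈ 2.315.
ΔY = k × ΔG = (−$69 billion) / 0.432 ≈ −$160 billion.

−$160 billion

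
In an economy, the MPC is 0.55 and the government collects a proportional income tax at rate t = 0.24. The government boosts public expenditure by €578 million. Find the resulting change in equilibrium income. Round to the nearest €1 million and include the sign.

+€993 million

Spending multiplier = 1/(1 − c(1−t)) = 1/(1 − 0.55×0.76) = 1/0.582 ≈ 1.718.
ΔY = k × ΔG = (+€578 million) / 0.582 ≈ +€993 million.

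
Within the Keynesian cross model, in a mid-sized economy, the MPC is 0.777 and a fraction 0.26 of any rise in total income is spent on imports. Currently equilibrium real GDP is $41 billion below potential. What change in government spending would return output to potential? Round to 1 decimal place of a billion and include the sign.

+$19.8 billion

Spending multiplier = 1/(1 − c + m) = 1/(1 − 0.777 + 0.26) = 1/0.483 ≈ 2.07.
Need ΔY = +$41 billion, so ΔG = ΔY/k = (+$41 billion) × 0.483 ≈ +$19.8 billion.
The government should increase government spending by $19.8 billion.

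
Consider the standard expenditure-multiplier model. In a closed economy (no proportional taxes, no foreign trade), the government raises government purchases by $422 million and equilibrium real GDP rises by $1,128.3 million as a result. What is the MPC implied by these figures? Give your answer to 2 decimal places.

0.63

Implied spending multiplier k = ΔY/ΔG = 1,128.3/422 ≈ 2.6737.
Since k = 1/(1 − MPC), MPC = 1 − 1/k = 1 − ΔG/ΔY = 1 − 422/1,128.3 ≈ 0.63.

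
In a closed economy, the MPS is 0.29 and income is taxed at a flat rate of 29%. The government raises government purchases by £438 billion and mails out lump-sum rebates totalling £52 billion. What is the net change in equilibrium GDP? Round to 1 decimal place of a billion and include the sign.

MPC = 1 − MPS = 1 − 0.29 = 0.71.
Expenditure multiplier = 1/(1 − c(1−t)) = 1/(1 − 0.71×0.71) = 1/0.4959 ≈ 2.017.
ΔG contributes k·ΔG = (+£438 billion) / 0.4959 ≈ +£883.2 billion.
ΔT of −£52 billion changes first-round spending by −c·ΔT = +£36.92 billion, contributing k·(−c·ΔT) = (+£36.92 billion) / 0.4959 ≈ +£74.5 billion.
Net ΔY = k(ΔG − c·ΔT) = (+£474.92 billion) / 0.4959 ≈ +£957.7 billion.

+£957.7 billion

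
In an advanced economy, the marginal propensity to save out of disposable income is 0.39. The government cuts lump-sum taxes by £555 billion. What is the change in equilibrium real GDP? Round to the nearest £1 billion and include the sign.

+£868 billion

MPC = 1 − MPS = 1 − 0.39 = 0.61.
A lump-sum tax change of −£555 billion shifts disposable income by +£555 billion; first-round consumption changes by −c × ΔT = −0.61 × (−£555 billion) = +£338.55 billion.
Expenditure multiplier = 1/(1 − MPC) = 1/(1 − 0.61) = 1/0.39 ≈ 2.564.
The tax multiplier is −c × k ≈ −1.564, so ΔY = k × (−c·ΔT) = (+£338.55 billion) / 0.39 ≈ +£868 billion.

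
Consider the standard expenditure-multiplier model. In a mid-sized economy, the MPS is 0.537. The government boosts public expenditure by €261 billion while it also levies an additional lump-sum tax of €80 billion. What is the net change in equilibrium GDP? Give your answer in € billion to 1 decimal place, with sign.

MPC = 1 − MPS = 1 − 0.537 = 0.463.
Expenditure multiplier = 1/(1 − MPC) = 1/(1 − 0.463) = 1/0.537 ≈ 1.862.
ΔG contributes k·ΔG = (+€261 billion) / 0.537 ≈ +€486 billion.
ΔT of +€80 billion changes first-round spending by −c·ΔT = −€37.04 billion, contributing k·(−c·ΔT) = (−€37.04 billion) / 0.537 ≈ −€69 billion.
Net ΔY = k(ΔG − c·ΔT) = (+€223.96 billion) / 0.537 ≈ +€417.1 billion.

+€417.1 billion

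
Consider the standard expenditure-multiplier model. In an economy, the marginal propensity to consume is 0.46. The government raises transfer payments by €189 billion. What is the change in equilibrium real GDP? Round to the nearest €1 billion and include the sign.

+€161 billion

The transfer change shifts disposable income by +€189 billion, so first-round consumption changes by c·ΔTR = 0.46 × (+€189 billion) = +€86.94 billion.
Expenditure multiplier = 1/(1 − MPC) = 1/(1 − 0.46) = 1/0.54 ≈ 1.852.
The transfer multiplier is c × k ≈ 0.852, so ΔY = k × (c·ΔTR) = (+€86.94 billion) / 0.54 = +€161 billion.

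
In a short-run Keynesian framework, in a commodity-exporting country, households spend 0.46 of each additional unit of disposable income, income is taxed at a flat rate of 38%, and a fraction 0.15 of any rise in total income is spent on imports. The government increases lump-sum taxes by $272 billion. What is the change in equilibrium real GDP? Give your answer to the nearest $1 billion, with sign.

A lump-sum tax change of +$272 billion shifts disposable income by −$272 billion; first-round consumption changes by −c × ΔT = −0.46 × (+$272 billion) = −$125.12 billion.
Expenditure multiplier = 1/(1 − c(1−t) + m) = 1/(1 − 0.46×0.62 + 0.15) = 1/0.8648 ≈ 1.156.
The tax multiplier is −c × k ≈ −0.532, so ΔY = k × (−c·ΔT) = (−$125.12 billion) / 0.8648 ≈ −$145 billion.

−$145 billion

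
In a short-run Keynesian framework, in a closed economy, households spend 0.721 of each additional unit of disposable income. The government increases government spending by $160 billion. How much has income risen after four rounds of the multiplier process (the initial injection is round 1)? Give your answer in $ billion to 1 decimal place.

$418.5 billion

Round 1 adds ΔG = $160 billion; each later round is MPC = 0.721 times the previous.
After 4 rounds: 160 + 115.36 + 83.17456 + 59.96885776 = ΔG·(1 − c^4)/(1 − c) = 160 × (1 − 0.270234665281)/0.279 ≈ $418.5 billion.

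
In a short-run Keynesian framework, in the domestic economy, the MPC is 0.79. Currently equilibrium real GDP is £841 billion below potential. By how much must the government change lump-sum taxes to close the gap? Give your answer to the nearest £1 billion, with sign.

Spending multiplier = 1/(1 − MPC) = 1/(1 − 0.79) = 1/0.21 ≈ 4.762.
Tax multiplier = −c·k = −0.79/0.21 ≈ −3.762. Need ΔY = +£841 billion, so ΔT = ΔY/(−c·k) = −(+£841 billion) × 0.21 / 0.79 ≈ −£224 billion.
The government should cut lump-sum taxes by £224 billion.

−£224 billion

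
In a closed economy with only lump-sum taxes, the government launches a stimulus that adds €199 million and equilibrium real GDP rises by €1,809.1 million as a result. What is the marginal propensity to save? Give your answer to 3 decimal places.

0.110

Implied spending multiplier k = ΔY/ΔG = 1,809.1/199 ≈ 9.091.
Since k = 1/(1 − MPC), MPC = 1 − 1/k = 1 − ΔG/ΔY = 1 − 199/1,809.1 ≈ 0.890.
MPS = 1 − MPC = 0.110.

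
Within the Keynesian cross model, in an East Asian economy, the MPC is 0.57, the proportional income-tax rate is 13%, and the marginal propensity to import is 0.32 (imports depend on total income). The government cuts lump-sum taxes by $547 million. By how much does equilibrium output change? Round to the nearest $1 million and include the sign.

+$378 million

A lump-sum tax change of −$547 million shifts disposable income by +$547 million; first-round consumption changes by −c × ΔT = −0.57 × (−$547 million) = +$311.79 million.
Expenditure multiplier = 1/(1 − c(1−t) + m) = 1/(1 − 0.57×0.87 + 0.32) = 1/0.8241 ≈ 1.213.
The tax multiplier is −c × k ≈ −0.692, so ΔY = k × (−c·ΔT) = (+$311.79 million) / 0.8241 ≈ +$378 million.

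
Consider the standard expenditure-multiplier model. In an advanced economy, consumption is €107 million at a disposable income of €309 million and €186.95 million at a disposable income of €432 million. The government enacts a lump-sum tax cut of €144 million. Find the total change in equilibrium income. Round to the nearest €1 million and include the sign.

MPC = ΔC/ΔYd = (186.95 − 107)/(432 − 309) = 79.95/123 = 0.65.
A lump-sum tax change of −€144 million shifts disposable income by +€144 million; first-round consumption changes by −c × ΔT = −0.65 × (−€144 million) = +€93.6 million.
Expenditure multiplier = 1/(1 − MPC) = 1/(1 − 0.65) = 1/0.35 ≈ 2.857.
The tax multiplier is −c × k ≈ −1.857, so ΔY = k × (−c·ΔT) = (+€93.6 million) / 0.35 ≈ +€267 million.

+€267 million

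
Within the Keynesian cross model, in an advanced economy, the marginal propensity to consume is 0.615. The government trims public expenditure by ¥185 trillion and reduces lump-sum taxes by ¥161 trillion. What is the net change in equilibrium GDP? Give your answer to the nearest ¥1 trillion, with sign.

Expenditure multiplier = 1/(1 − MPC) = 1/(1 − 0.615) = 1/0.385 ≈ 2.597.
ΔG contributes k·ΔG = (−¥185 trillion) / 0.385 ≈ −¥480.5 trillion.
ΔT of −¥161 trillion changes first-round spending by −c·ΔT = +¥99.015 trillion, contributing k·(−c·ΔT) = (+¥99.015 trillion) / 0.385 ≈ +¥257.2 trillion.
Net ΔY = k(ΔG − c·ΔT) = (−¥85.985 trillion) / 0.385 ≈ −¥223 trillion.

−¥223 trillion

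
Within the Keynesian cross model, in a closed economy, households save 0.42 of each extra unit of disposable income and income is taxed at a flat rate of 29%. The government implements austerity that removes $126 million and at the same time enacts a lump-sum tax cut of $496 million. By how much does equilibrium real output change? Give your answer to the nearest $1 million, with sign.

MPC = 1 − MPS = 1 − 0.42 = 0.58.
Expenditure multiplier = 1/(1 − c(1−t)) = 1/(1 − 0.58×0.71) = 1/0.5882 ≈ 1.7.
ΔG contributes k·ΔG = (−$126 million) / 0.5882 ≈ −$214.2 million.
ΔT of −$496 million changes first-round spending by −c·ΔT = +$287.68 million, contributing k·(−c·ΔT) = (+$287.68 million) / 0.5882 ≈ +$489.1 million.
Net ΔY = k(ΔG − c·ΔT) = (+$161.68 million) / 0.5882 ≈ +$275 million.

+$275 million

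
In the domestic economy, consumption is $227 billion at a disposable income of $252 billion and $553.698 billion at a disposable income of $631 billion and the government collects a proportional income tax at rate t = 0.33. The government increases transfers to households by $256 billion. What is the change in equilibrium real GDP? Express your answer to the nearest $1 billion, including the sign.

MPC = ΔC/ΔYd = (553.698 − 227)/(631 − 252) = 326.698/379 = 0.862.
The transfer change shifts disposable income by +$256 billion, so first-round consumption changes by c·ΔTR = 0.862 × (+$256 billion) = +$220.672 billion.
Expenditure multiplier = 1/(1 − c(1−t)) = 1/(1 − 0.862×0.67) = 1/0.42246 ≈ 2.367.
The transfer multiplier is c × k ≈ 2.04, so ΔY = k × (c·ΔTR) = (+$220.672 billion) / 0.42246 ≈ +$522 billion.

+$522 billion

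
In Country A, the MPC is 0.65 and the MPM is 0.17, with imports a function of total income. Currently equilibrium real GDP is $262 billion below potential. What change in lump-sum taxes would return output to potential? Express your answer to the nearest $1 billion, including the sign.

Spending multiplier = 1/(1 − c + m) = 1/(1 − 0.65 + 0.17) = 1/0.52 ≈ 1.923.
Tax multiplier = −c·k = −0.65/0.52 = −1.25. Need ΔY = +$262 billion, so ΔT = ΔY/(−c·k) = −(+$262 billion) × 0.52 / 0.65 ≈ −$210 billion.
The government should cut lump-sum taxes by $210 billion.

−$210 billion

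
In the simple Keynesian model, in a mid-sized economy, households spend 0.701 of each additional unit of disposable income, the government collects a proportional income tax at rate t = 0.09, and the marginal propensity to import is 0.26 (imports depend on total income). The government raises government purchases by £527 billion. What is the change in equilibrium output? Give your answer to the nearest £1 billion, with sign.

Government-spending multiplier = 1/(1 − c(1−t) + m) = 1/(1 − 0.701×0.91 + 0.26) = 1/0.62209 ≈ 1.607.
ΔY = k × ΔG = (+£527 billion) / 0.62209 ≈ +£847 billion.

+£847 billion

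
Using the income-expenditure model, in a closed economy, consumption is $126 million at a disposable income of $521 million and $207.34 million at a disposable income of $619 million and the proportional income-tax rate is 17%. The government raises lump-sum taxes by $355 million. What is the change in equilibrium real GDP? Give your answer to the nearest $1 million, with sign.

−$947 million

MPC = ΔC/ΔYd = (207.34 − 126)/(619 − 521) = 81.34/98 = 0.83.
A lump-sum tax change of +$355 million shifts disposable income by −$355 million; first-round consumption changes by −c × ΔT = −0.83 × (+$355 million) = −$294.65 million.
Expenditure multiplier = 1/(1 − c(1−t)) = 1/(1 − 0.83×0.83) = 1/0.3111 ≈ 3.214.
The tax multiplier is −c × k ≈ −2.668, so ΔY = k × (−c·ΔT) = (−$294.65 million) / 0.3111 ≈ −$947 million.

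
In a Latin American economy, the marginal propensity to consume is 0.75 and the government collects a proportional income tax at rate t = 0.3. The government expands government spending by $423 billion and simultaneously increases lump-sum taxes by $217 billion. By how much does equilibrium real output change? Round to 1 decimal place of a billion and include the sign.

+$547.9 billion

Expenditure multiplier = 1/(1 − c(1−t)) = 1/(1 − 0.75×0.7) = 1/0.475 ≈ 2.105.
ΔG contributes k·ΔG = (+$423 billion) / 0.475 ≈ +$890.5 billion.
ΔT of +$217 billion changes first-round spending by −c·ΔT = −$162.75 billion, contributing k·(−c·ΔT) = (−$162.75 billion) / 0.475 ≈ −$342.6 billion.
Net ΔY = k(ΔG − c·ΔT) = (+$260.25 billion) / 0.475 ≈ +$547.9 billion.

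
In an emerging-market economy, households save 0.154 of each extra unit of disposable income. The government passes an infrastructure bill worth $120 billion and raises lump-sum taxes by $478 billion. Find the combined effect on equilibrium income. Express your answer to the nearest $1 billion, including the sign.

−$1,847 billion

MPC = 1 − MPS = 1 − 0.154 = 0.846.
Expenditure multiplier = 1/(1 − MPC) = 1/(1 − 0.846) = 1/0.154 ≈ 6.494.
ΔG contributes k·ΔG = (+$120 billion) / 0.154 ≈ +$779.2 billion.
ΔT of +$478 billion changes first-round spending by −c·ΔT = −$404.388 billion, contributing k·(−c·ΔT) = (−$404.388 billion) / 0.154 ≈ −$2,625.9 billion.
Net ΔY = k(ΔG − c·ΔT) = (−$284.388 billion) / 0.154 ≈ −$1,847 billion.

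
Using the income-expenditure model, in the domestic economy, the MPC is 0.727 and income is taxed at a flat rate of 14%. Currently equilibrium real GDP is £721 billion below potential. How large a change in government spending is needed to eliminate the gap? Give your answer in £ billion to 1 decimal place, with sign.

+£270.2 billion

Spending multiplier = 1/(1 − c(1−t)) = 1/(1 − 0.727×0.86) = 1/0.37478 ≈ 2.668.
Need ΔY = +£721 billion, so ΔG = ΔY/k = (+£721 billion) × 0.37478 ≈ +£270.2 billion.
The government should increase government spending by £270.2 billion.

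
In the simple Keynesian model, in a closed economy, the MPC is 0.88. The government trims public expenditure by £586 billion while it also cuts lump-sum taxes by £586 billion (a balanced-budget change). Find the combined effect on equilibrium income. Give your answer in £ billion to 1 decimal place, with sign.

−£586.0 billion

Expenditure multiplier = 1/(1 − MPC) = 1/(1 − 0.88) = 1/0.12 ≈ 8.333.
ΔG contributes k·ΔG = (−£586 billion) / 0.12 ≈ −£4,883.3 billion.
ΔT of −£586 billion changes first-round spending by −c·ΔT = +£515.68 billion, contributing k·(−c·ΔT) = (+£515.68 billion) / 0.12 ≈ +£4,297.3 billion.
With ΔG = ΔT and no other leakages, the balanced-budget multiplier is 1, so ΔY = ΔG = −£586 billion.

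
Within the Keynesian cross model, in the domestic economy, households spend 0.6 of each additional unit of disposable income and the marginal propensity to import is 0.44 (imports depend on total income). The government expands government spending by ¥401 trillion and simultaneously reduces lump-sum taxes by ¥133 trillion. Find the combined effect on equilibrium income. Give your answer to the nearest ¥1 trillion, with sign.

+¥572 trillion

Expenditure multiplier = 1/(1 − c + m) = 1/(1 − 0.6 + 0.44) = 1/0.84 ≈ 1.19.
ΔG contributes k·ΔG = (+¥401 trillion) / 0.84 ≈ +¥477.4 trillion.
ΔT of −¥133 trillion changes first-round spending by −c·ΔT = +¥79.8 trillion, contributing k·(−c·ΔT) = (+¥79.8 trillion) / 0.84 = +¥95 trillion.
Net ΔY = k(ΔG − c·ΔT) = (+¥480.8 trillion) / 0.84 ≈ +¥572 trillion.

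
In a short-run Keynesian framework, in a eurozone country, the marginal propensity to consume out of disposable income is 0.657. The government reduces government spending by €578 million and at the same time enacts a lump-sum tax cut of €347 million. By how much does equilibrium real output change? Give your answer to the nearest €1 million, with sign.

−€1,020 million

Expenditure multiplier = 1/(1 − MPC) = 1/(1 − 0.657) = 1/0.343 ≈ 2.915.
ΔG contributes k·ΔG = (−€578 million) / 0.343 ≈ −€1,685.1 million.
ΔT of −€347 million changes first-round spending by −c·ΔT = +€227.979 million, contributing k·(−c·ΔT) = (+€227.979 million) / 0.343 ≈ +€664.7 million.
Net ΔY = k(ΔG − c·ΔT) = (−€350.021 million) / 0.343 ≈ −€1,020 million.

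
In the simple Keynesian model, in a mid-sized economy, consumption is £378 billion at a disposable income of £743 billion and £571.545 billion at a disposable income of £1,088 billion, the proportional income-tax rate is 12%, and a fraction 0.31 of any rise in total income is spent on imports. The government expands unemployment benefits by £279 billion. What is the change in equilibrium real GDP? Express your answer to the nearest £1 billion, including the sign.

MPC = ΔC/ΔYd = (571.545 − 378)/(1,088 − 743) = 193.545/345 = 0.561.
The transfer change shifts disposable income by +£279 billion, so first-round consumption changes by c·ΔTR = 0.561 × (+£279 billion) = +£156.519 billion.
Expenditure multiplier = 1/(1 − c(1−t) + m) = 1/(1 − 0.561×0.88 + 0.31) = 1/0.81632 ≈ 1.225.
The transfer multiplier is c × k ≈ 0.687, so ΔY = k × (c·ΔTR) = (+£156.519 billion) / 0.81632 ≈ +£192 billion.

+£192 billion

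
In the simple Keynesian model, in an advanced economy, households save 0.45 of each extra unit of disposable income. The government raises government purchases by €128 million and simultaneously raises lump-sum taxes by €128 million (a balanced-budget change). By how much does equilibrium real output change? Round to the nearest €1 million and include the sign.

+€128 million

MPC = 1 − MPS = 1 − 0.45 = 0.55.
Expenditure multiplier = 1/(1 − MPC) = 1/(1 − 0.55) = 1/0.45 ≈ 2.222.
ΔG contributes k·ΔG = (+€128 million) / 0.45 ≈ +€284.4 million.
ΔT of +€128 million changes first-round spending by −c·ΔT = −€70.4 million, contributing k·(−c·ΔT) = (−€70.4 million) / 0.45 ≈ −€156.4 million.
With ΔG = ΔT and no other leakages, the balanced-budget multiplier is 1, so ΔY = ΔG = +€128 million.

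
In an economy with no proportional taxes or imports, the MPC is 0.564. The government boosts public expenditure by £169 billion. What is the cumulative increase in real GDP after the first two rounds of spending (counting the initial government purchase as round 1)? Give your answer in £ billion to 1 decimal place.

£264.3 billion

Round 1 adds ΔG = £169 billion; each later round is MPC = 0.564 times the previous.
After 2 rounds: 169 + 95.316 = ΔG·(1 − c^2)/(1 − c) = 169 × (1 − 0.318096)/0.436 ≈ £264.3 billion.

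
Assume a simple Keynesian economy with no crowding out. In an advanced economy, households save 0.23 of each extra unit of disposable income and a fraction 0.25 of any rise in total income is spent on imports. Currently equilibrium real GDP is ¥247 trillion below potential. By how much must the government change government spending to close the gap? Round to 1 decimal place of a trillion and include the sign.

MPC = 1 − MPS = 1 − 0.23 = 0.77.
Spending multiplier = 1/(1 − c + m) = 1/(1 − 0.77 + 0.25) = 1/0.48 ≈ 2.083.
Need ΔY = +¥247 trillion, so ΔG = ΔY/k = (+¥247 trillion) × 0.48 ≈ +¥118.6 trillion.
The government should increase government spending by ¥118.6 trillion.

+¥118.6 trillion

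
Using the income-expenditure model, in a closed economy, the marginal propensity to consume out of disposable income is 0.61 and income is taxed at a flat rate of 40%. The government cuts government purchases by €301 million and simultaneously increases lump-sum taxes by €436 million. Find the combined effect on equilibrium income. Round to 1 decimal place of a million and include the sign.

−€894.3 million

Expenditure multiplier = 1/(1 − c(1−t)) = 1/(1 − 0.61×0.6) = 1/0.634 ≈ 1.577.
ΔG contributes k·ΔG = (−€301 million) / 0.634 ≈ −€474.8 million.
ΔT of +€436 million changes first-round spending by −c·ΔT = −€265.96 million, contributing k·(−c·ΔT) = (−€265.96 million) / 0.634 ≈ −€419.5 million.
Net ΔY = k(ΔG − c·ΔT) = (−€566.96 million) / 0.634 ≈ −€894.3 million.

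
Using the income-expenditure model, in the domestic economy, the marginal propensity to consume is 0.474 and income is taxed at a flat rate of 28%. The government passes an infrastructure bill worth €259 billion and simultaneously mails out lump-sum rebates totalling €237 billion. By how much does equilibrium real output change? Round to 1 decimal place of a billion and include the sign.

+€563.7 billion

Expenditure multiplier = 1/(1 − c(1−t)) = 1/(1 − 0.474×0.72) = 1/0.65872 ≈ 1.518.
ΔG contributes k·ΔG = (+€259 billion) / 0.65872 ≈ +€393.2 billion.
ΔT of −€237 billion changes first-round spending by −c·ΔT = +€112.338 billion, contributing k·(−c·ΔT) = (+€112.338 billion) / 0.65872 ≈ +€170.5 billion.
Net ΔY = k(ΔG − c·ΔT) = (+€371.338 billion) / 0.65872 ≈ +€563.7 billion.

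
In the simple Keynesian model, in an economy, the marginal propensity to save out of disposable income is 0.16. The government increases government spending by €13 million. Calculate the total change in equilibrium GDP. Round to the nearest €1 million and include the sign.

+€81 million

MPC = 1 − MPS = 1 − 0.16 = 0.84.
Government-spending multiplier = 1/(1 − MPC) = 1/(1 − 0.84) = 1/0.16 = 6.25.
ΔY = k × ΔG = (+€13 million) / 0.16 ≈ +€81 million.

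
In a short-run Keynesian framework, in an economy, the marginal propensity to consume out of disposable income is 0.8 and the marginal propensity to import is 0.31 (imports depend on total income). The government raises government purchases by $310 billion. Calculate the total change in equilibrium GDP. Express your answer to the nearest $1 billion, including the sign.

Government-spending multiplier = 1/(1 − c + m) = 1/(1 − 0.8 + 0.31) = 1/0.51 ≈ 1.961.
ΔY = k × ΔG = (+$310 billion) / 0.51 ≈ +$608 billion.

+$608 billion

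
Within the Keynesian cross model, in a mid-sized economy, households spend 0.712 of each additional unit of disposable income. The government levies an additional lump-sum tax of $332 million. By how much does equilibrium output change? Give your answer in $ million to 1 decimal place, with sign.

−$820.8 million

A lump-sum tax change of +$332 million shifts disposable income by −$332 million; first-round consumption changes by −c × ΔT = −0.712 × (+$332 million) = −$236.384 million.
Expenditure multiplier = 1/(1 − MPC) = 1/(1 − 0.712) = 1/0.288 ≈ 3.472.
The tax multiplier is −c × k ≈ −2.472, so ΔY = k × (−c·ΔT) = (−$236.384 million) / 0.288 ≈ −$820.8 million.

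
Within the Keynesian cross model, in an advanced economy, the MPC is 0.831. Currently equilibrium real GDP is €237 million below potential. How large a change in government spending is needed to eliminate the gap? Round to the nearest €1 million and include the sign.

Spending multiplier = 1/(1 − MPC) = 1/(1 − 0.831) = 1/0.169 ≈ 5.917.
Need ΔY = +€237 million, so ΔG = ΔY/k = (+€237 million) × 0.169 ≈ +€40 million.
The government should increase government spending by €40 million.

+€40 million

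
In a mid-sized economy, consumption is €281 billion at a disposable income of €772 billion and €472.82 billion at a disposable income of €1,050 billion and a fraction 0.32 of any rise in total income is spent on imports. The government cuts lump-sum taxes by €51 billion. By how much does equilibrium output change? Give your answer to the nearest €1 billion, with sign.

MPC = ΔC/ΔYd = (472.82 − 281)/(1,050 − 772) = 191.82/278 = 0.69.
A lump-sum tax change of −€51 billion shifts disposable income by +€51 billion; first-round consumption changes by −c × ΔT = −0.69 × (−€51 billion) = +€35.19 billion.
Expenditure multiplier = 1/(1 − c + m) = 1/(1 − 0.69 + 0.32) = 1/0.63 ≈ 1.587.
The tax multiplier is −c × k ≈ −1.095, so ΔY = k × (−c·ΔT) = (+€35.19 billion) / 0.63 ≈ +€56 billion.

+€56 billion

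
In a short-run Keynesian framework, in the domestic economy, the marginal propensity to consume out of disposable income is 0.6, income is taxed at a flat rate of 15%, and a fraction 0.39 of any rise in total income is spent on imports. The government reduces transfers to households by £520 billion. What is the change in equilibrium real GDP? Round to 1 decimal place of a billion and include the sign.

−£354.5 billion

The transfer change shifts disposable income by −£520 billion, so first-round consumption changes by c·ΔTR = 0.6 × (−£520 billion) = −£312 billion.
Expenditure multiplier = 1/(1 − c(1−t) + m) = 1/(1 − 0.6×0.85 + 0.39) = 1/0.88 ≈ 1.136.
The transfer multiplier is c × k ≈ 0.682, so ΔY = k × (c·ΔTR) = (−£312 billion) / 0.88 ≈ −£354.5 billion.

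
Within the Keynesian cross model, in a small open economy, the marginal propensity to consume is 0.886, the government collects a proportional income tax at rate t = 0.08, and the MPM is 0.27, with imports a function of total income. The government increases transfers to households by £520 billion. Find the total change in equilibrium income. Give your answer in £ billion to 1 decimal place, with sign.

The transfer change shifts disposable income by +£520 billion, so first-round consumption changes by c·ΔTR = 0.886 × (+£520 billion) = +£460.72 billion.
Expenditure multiplier = 1/(1 − c(1−t) + m) = 1/(1 − 0.886×0.92 + 0.27) = 1/0.45488 ≈ 2.198.
The transfer multiplier is c × k ≈ 1.948, so ΔY = k × (c·ΔTR) = (+£460.72 billion) / 0.45488 ≈ +£1,012.8 billion.

+£1,012.8 billion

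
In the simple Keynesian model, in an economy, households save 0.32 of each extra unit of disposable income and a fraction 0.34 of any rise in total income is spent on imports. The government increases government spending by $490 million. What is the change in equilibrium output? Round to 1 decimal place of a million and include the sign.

MPC = 1 − MPS = 1 − 0.32 = 0.68.
Expenditure multiplier = 1/(1 − c + m) = 1/(1 − 0.68 + 0.34) = 1/0.66 ≈ 1.515.
ΔY = k × ΔG = (+$490 million) / 0.66 ≈ +$742.4 million.

+$742.4 million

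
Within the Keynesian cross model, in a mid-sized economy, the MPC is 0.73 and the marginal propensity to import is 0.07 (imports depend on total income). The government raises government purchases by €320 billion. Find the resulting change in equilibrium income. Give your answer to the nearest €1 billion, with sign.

Expenditure multiplier = 1/(1 − c + m) = 1/(1 − 0.73 + 0.07) = 1/0.34 ≈ 2.941.
ΔY = k × ΔG = (+€320 billion) / 0.34 ≈ +€941 billion.

+€941 billion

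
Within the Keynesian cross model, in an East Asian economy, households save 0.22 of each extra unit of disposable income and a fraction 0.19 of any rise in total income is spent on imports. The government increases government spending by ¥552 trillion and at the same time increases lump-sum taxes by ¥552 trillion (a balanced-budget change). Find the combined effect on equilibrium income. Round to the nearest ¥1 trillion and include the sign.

+¥296 trillion

MPC = 1 − MPS = 1 − 0.22 = 0.78.
Expenditure multiplier = 1/(1 − c + m) = 1/(1 − 0.78 + 0.19) = 1/0.41 ≈ 2.439.
ΔG contributes k·ΔG = (+¥552 trillion) / 0.41 ≈ +¥1,346.3 trillion.
ΔT of +¥552 trillion changes first-round spending by −c·ΔT = −¥430.56 trillion, contributing k·(−c·ΔT) = (−¥430.56 trillion) / 0.41 ≈ −¥1,050.1 trillion.
Net ΔY = k(ΔG − c·ΔT) = (+¥121.44 trillion) / 0.41 ≈ +¥296 trillion.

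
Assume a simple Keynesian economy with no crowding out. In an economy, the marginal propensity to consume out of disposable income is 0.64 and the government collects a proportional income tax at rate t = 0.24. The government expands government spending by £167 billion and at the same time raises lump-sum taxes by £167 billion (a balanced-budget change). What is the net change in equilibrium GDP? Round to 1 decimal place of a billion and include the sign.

Expenditure multiplier = 1/(1 − c(1−t)) = 1/(1 − 0.64×0.76) = 1/0.5136 ≈ 1.947.
ΔG contributes k·ΔG = (+£167 billion) / 0.5136 ≈ +£325.2 billion.
ΔT of +£167 billion changes first-round spending by −c·ΔT = −£106.88 billion, contributing k·(−c·ΔT) = (−£106.88 billion) / 0.5136 ≈ −£208.1 billion.
Net ΔY = k(ΔG − c·ΔT) = (+£60.12 billion) / 0.5136 ≈ +£117.1 billion.

+£117.1 billion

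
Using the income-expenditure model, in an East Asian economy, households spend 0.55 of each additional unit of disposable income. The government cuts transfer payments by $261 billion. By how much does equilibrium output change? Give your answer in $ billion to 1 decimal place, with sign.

−$319.0 billion

The transfer change shifts disposable income by −$261 billion, so first-round consumption changes by c·ΔTR = 0.55 × (−$261 billion) = −$143.55 billion.
Expenditure multiplier = 1/(1 − MPC) = 1/(1 − 0.55) = 1/0.45 ≈ 2.222.
The transfer multiplier is c × k ≈ 1.222, so ΔY = k × (c·ΔTR) = (−$143.55 billion) / 0.45 = −$319 billion.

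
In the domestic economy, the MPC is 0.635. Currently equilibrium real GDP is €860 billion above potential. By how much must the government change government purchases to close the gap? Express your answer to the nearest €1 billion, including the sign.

−€314 billion

Spending multiplier = 1/(1 − MPC) = 1/(1 − 0.635) = 1/0.365 ≈ 2.74.
Need ΔY = −€860 billion, so ΔG = ΔY/k = (−€860 billion) × 0.365 ≈ −€314 billion.
The government should cut government purchases by €314 billion.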